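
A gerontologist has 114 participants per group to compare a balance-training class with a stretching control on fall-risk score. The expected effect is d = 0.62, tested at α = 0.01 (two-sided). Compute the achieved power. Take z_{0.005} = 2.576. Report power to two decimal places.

For two equal groups, power = Φ(d·√(n/2) − z_{α/2}).
d·√(n/2) = 0.62 × √(114/2) = 0.62 × 7.550 = 4.681.
z_β = 4.681 − 2.576 = 2.105.
Power = Φ(2.105) = 0.982.

power ≈ 0.98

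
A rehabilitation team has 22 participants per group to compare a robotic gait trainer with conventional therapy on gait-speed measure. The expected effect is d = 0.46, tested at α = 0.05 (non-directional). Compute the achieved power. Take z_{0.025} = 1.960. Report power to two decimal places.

For two equal groups, power = Φ(d·√(n/2) − z_{α/2}).
d·√(n/2) = 0.46 × √(22/2) = 0.46 × 3.317 = 1.526.
z_β = 1.526 − 1.960 = -0.434.
Power = Φ(-0.434) = 0.332.

power ≈ 0.33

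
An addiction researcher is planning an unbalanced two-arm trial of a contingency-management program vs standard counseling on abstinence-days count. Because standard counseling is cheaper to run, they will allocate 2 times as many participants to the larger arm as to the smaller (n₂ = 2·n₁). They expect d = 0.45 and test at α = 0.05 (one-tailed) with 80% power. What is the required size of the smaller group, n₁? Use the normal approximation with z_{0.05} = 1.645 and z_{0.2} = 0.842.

With allocation ratio k = n₂/n₁ = 2, Var(x̄₁−x̄₂) = σ²(1/n₁ + 1/(k·n₁)) = σ²·(k+1)/(k·n₁).
So n₁ = (1 + 1/k)·((z_{α} + z_β)/d)² = 1.500 × (2.487/0.45)².
n₁ = 1.500 × 30.54 = 45.8.
Round up: n₁ = 46, giving n₂ = 2 × 46 = 92.

n₁ = 46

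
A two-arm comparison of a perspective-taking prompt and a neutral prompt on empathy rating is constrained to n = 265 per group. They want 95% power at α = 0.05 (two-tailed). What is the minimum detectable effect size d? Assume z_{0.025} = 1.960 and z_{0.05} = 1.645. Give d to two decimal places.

d_min ≈ 0.31

For two independent groups of n = 265 each: d_min = (z_{α/2} + z_β)·√(2/n).
z-sum = 1.960 + 1.645 = 3.605.
d_min = 3.605 × √(2/265) = 3.605 × 0.0869 = 0.313.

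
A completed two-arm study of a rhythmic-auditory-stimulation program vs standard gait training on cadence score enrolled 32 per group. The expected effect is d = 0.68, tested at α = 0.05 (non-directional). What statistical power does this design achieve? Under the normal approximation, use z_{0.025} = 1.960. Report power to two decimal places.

For two equal groups, power = Φ(d·√(n/2) − z_{α/2}).
d·√(n/2) = 0.68 × √(32/2) = 0.68 × 4.000 = 2.720.
z_β = 2.720 − 1.960 = 0.760.
Power = Φ(0.760) = 0.776.

power ≈ 0.78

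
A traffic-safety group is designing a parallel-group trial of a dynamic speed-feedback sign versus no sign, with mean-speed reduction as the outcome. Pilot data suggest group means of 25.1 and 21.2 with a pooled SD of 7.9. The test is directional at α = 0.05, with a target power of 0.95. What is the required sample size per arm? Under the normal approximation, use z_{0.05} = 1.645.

Cohen's d = |M₁ − M₂| / SD_pooled = |25.1 − 21.2| / 7.9 = 3.9 / 7.9 = 0.494.
For two independent groups with equal n: n = 2·((z_{α} + z_β) / d)².
z_{α} + z_β = 1.645 + 1.645 = 3.290.
n = 2 × (3.290 / 0.494)² = 2 × 6.660² = 2 × 44.35 = 88.7.
Round up to the next whole participant.

n = 89 per group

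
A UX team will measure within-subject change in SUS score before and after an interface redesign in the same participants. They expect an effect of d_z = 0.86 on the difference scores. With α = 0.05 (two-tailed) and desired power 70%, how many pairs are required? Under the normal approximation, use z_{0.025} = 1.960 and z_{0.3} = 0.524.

n = 9 pairs

For a paired (one-sample on differences) test: n = ((z_{α/2} + z_β) / d)².
z_{α/2} + z_β = 1.960 + 0.524 = 2.484.
n = (2.484 / 0.86)² = 2.888² = 8.34.
Round up.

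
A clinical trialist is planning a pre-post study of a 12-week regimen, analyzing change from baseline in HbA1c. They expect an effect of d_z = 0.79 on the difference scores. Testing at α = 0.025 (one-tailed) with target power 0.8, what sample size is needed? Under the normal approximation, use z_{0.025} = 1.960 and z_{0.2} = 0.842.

For a paired (one-sample on differences) test: n = ((z_{α} + z_β) / d)².
z_{α} + z_β = 1.960 + 0.842 = 2.802.
n = (2.802 / 0.79)² = 3.547² = 12.58.
Round up.

n = 13 pairs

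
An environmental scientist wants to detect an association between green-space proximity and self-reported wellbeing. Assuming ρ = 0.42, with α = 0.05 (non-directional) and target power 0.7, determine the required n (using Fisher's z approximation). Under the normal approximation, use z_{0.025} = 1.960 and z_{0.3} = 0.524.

Fisher's z: C = ½·ln((1+r)/(1−r)) = ½·ln(2.4483) = 0.4477.
n = ((z_{α/2} + z_β)/C)² + 3.
(1.960 + 0.524) / 0.4477 = 2.484 / 0.4477 = 5.548.
n = 5.548² + 3 = 30.78 + 3 = 33.8.
Round up.

n = 34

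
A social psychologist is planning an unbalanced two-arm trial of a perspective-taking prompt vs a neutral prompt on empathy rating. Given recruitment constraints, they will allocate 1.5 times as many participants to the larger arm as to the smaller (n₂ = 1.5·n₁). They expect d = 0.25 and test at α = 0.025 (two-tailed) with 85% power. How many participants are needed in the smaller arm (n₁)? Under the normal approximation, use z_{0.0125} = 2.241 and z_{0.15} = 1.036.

n₁ = 287

With allocation ratio k = n₂/n₁ = 1.5, Var(x̄₁−x̄₂) = σ²(1/n₁ + 1/(k·n₁)) = σ²·(k+1)/(k·n₁).
So n₁ = (1 + 1/k)·((z_{α/2} + z_β)/d)² = 1.667 × (3.277/0.25)².
n₁ = 1.667 × 171.82 = 286.4.
Round up: n₁ = 287, giving n₂ = ⌈1.5 × 287⌉ = ⌈430.5⌉ = 431.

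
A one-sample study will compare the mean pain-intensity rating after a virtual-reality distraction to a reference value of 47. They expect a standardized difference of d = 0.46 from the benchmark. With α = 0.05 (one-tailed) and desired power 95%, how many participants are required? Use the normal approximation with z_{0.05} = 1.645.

For a one-sample test: n = ((z_{α} + z_β) / d)².
z_{α} + z_β = 1.645 + 1.645 = 3.290.
n = (3.290 / 0.46)² = 7.152² = 51.15.
Round up.

n = 52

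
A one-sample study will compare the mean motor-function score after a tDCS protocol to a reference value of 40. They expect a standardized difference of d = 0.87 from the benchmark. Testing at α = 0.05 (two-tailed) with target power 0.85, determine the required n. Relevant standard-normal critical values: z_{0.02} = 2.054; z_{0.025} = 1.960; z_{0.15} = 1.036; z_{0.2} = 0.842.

n = 12

For a one-sample test: n = ((z_{α/2} + z_β) / d)².
z_{α/2} + z_β = 1.960 + 1.036 = 2.996.
n = (2.996 / 0.87)² = 3.444² = 11.86.
Round up.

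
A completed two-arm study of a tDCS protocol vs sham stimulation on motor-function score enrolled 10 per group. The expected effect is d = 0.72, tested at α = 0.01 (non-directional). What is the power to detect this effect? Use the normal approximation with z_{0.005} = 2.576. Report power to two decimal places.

power ≈ 0.17

For two equal groups, power = Φ(d·√(n/2) − z_{α/2}).
d·√(n/2) = 0.72 × √(10/2) = 0.72 × 2.236 = 1.610.
z_β = 1.610 − 2.576 = -0.966.
Power = Φ(-0.966) = 0.167.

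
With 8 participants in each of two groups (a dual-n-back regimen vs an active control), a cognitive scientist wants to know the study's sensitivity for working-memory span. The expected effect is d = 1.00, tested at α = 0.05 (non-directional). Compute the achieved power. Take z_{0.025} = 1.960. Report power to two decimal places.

For two equal groups, power = Φ(d·√(n/2) − z_{α/2}).
d·√(n/2) = 1.00 × √(8/2) = 1.00 × 2.000 = 2.000.
z_β = 2.000 − 1.960 = 0.040.
Power = Φ(0.040) = 0.516.

power ≈ 0.52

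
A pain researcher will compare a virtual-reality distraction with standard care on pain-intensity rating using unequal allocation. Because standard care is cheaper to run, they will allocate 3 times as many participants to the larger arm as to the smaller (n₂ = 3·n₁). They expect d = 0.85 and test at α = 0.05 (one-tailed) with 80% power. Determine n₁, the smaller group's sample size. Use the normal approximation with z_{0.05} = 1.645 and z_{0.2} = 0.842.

With allocation ratio k = n₂/n₁ = 3, Var(x̄₁−x̄₂) = σ²(1/n₁ + 1/(k·n₁)) = σ²·(k+1)/(k·n₁).
So n₁ = (1 + 1/k)·((z_{α} + z_β)/d)² = 1.333 × (2.487/0.85)².
n₁ = 1.333 × 8.56 = 11.4.
Round up: n₁ = 12, giving n₂ = 3 × 12 = 36.

n₁ = 12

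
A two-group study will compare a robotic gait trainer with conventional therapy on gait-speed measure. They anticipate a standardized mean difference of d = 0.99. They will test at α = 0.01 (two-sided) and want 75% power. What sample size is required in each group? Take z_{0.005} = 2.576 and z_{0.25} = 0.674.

For two independent groups with equal n: n = 2·((z_{α/2} + z_β) / d)².
z_{α/2} + z_β = 2.576 + 0.674 = 3.250.
n = 2 × (3.250 / 0.99)² = 2 × 3.283² = 2 × 10.78 = 21.6.
Round up to the next whole participant.

n = 22 per group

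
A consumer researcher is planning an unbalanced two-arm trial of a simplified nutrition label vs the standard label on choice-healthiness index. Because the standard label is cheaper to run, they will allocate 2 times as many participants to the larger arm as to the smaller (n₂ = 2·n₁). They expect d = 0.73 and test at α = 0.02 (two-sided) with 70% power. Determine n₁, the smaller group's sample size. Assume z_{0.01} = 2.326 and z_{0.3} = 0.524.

With allocation ratio k = n₂/n₁ = 2, Var(x̄₁−x̄₂) = σ²(1/n₁ + 1/(k·n₁)) = σ²·(k+1)/(k·n₁).
So n₁ = (1 + 1/k)·((z_{α/2} + z_β)/d)² = 1.500 × (2.850/0.73)².
n₁ = 1.500 × 15.24 = 22.9.
Round up: n₁ = 23, giving n₂ = 2 × 23 = 46.

n₁ = 23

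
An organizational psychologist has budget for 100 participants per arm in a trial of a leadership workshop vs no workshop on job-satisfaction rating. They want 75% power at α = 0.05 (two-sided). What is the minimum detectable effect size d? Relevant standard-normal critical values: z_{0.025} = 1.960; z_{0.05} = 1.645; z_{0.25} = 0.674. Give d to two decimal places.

d_min ≈ 0.37

For two independent groups of n = 100 each: d_min = (z_{α/2} + z_β)·√(2/n).
z-sum = 1.960 + 0.674 = 2.634.
d_min = 2.634 × √(2/100) = 2.634 × 0.1414 = 0.373.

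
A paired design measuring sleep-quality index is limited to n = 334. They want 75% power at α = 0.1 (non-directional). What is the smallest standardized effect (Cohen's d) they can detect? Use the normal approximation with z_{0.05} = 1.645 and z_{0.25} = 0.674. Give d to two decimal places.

d_min ≈ 0.13

For a single sample (or paired design) of n = 334: d_min = (z_{α/2} + z_β)/√n.
z-sum = 1.645 + 0.674 = 2.319.
d_min = 2.319 / √334 = 2.319 / 18.276 = 0.127.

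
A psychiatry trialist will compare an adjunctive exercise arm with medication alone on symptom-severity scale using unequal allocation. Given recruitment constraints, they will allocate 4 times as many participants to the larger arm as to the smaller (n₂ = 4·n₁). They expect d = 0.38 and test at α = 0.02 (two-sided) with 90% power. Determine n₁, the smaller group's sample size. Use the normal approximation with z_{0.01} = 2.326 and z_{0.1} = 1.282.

With allocation ratio k = n₂/n₁ = 4, Var(x̄₁−x̄₂) = σ²(1/n₁ + 1/(k·n₁)) = σ²·(k+1)/(k·n₁).
So n₁ = (1 + 1/k)·((z_{α/2} + z_β)/d)² = 1.250 × (3.608/0.38)².
n₁ = 1.250 × 90.15 = 112.7.
Round up: n₁ = 113, giving n₂ = 4 × 113 = 452.

n₁ = 113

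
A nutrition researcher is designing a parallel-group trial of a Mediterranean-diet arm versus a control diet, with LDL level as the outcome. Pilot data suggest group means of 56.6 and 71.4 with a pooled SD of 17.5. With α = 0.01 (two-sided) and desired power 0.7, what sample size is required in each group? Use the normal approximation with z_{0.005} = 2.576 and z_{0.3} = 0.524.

Cohen's d = |M₁ − M₂| / SD_pooled = |56.6 − 71.4| / 17.5 = 14.8 / 17.5 = 0.846.
For two independent groups with equal n: n = 2·((z_{α/2} + z_β) / d)².
z_{α/2} + z_β = 2.576 + 0.524 = 3.100.
n = 2 × (3.100 / 0.846)² = 2 × 3.664² = 2 × 13.43 = 26.9.
Round up to the next whole participant.

n = 27 per group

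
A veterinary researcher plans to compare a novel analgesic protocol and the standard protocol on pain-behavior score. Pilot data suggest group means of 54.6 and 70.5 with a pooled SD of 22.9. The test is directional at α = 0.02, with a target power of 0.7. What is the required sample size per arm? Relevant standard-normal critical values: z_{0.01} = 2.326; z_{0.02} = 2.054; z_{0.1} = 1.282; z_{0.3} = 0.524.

Cohen's d = |M₁ − M₂| / SD_pooled = |54.6 − 70.5| / 22.9 = 15.9 / 22.9 = 0.694.
For two independent groups with equal n: n = 2·((z_{α} + z_β) / d)².
z_{α} + z_β = 2.054 + 0.524 = 2.578.
n = 2 × (2.578 / 0.694)² = 2 × 3.715² = 2 × 13.80 = 27.6.
Round up to the next whole participant.

n = 28 per group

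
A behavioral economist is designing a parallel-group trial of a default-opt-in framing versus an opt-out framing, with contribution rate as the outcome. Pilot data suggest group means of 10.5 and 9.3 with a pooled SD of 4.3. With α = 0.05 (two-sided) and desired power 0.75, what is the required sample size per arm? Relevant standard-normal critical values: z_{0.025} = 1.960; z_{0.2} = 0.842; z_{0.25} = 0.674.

Cohen's d = |M₁ − M₂| / SD_pooled = |10.5 − 9.3| / 4.3 = 1.2 / 4.3 = 0.279.
For two independent groups with equal n: n = 2·((z_{α/2} + z_β) / d)².
z_{α/2} + z_β = 1.960 + 0.674 = 2.634.
n = 2 × (2.634 / 0.279)² = 2 × 9.441² = 2 × 89.13 = 178.3.
Round up to the next whole participant.

n = 179 per group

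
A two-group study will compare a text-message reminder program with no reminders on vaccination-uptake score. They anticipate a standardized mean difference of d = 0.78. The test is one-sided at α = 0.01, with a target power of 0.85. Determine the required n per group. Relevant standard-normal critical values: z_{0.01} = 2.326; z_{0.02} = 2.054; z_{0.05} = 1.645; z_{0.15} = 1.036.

n = 38 per group

For two independent groups with equal n: n = 2·((z_{α} + z_β) / d)².
z_{α} + z_β = 2.326 + 1.036 = 3.362.
n = 2 × (3.362 / 0.78)² = 2 × 4.310² = 2 × 18.58 = 37.2.
Round up to the next whole participant.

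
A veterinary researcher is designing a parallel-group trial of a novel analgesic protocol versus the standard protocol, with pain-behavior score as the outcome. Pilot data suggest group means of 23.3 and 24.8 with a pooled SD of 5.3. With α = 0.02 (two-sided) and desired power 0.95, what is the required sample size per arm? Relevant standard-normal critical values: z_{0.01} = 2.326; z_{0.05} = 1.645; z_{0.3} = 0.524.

n = 394 per group

Cohen's d = |M₁ − M₂| / SD_pooled = |23.3 − 24.8| / 5.3 = 1.5 / 5.3 = 0.283.
For two independent groups with equal n: n = 2·((z_{α/2} + z_β) / d)².
z_{α/2} + z_β = 2.326 + 1.645 = 3.971.
n = 2 × (3.971 / 0.283)² = 2 × 14.032² = 2 × 196.89 = 393.8.
Round up to the next whole participant.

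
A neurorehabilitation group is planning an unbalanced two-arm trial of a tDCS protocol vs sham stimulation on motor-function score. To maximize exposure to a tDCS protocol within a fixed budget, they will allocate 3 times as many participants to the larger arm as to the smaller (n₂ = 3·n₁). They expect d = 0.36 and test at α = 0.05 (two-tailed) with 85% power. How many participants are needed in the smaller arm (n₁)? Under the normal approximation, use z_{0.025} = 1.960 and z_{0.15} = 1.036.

n₁ = 93

With allocation ratio k = n₂/n₁ = 3, Var(x̄₁−x̄₂) = σ²(1/n₁ + 1/(k·n₁)) = σ²·(k+1)/(k·n₁).
So n₁ = (1 + 1/k)·((z_{α/2} + z_β)/d)² = 1.333 × (2.996/0.36)².
n₁ = 1.333 × 69.26 = 92.3.
Round up: n₁ = 93, giving n₂ = 3 × 93 = 279.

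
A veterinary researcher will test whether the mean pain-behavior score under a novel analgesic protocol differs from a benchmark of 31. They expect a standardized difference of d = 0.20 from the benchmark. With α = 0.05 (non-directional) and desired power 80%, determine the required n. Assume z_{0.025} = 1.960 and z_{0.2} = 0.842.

n = 197

For a one-sample test: n = ((z_{α/2} + z_β) / d)².
z_{α/2} + z_β = 1.960 + 0.842 = 2.802.
n = (2.802 / 0.20)² = 14.010² = 196.28.
Round up.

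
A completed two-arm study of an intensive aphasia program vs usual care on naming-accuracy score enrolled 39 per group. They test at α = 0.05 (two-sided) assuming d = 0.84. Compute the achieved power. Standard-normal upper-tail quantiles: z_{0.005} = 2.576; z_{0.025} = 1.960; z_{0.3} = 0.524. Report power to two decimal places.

For two equal groups, power = Φ(d·√(n/2) − z_{α/2}).
d·√(n/2) = 0.84 × √(39/2) = 0.84 × 4.416 = 3.709.
z_β = 3.709 − 1.960 = 1.749.
Power = Φ(1.749) = 0.960.

power ≈ 0.96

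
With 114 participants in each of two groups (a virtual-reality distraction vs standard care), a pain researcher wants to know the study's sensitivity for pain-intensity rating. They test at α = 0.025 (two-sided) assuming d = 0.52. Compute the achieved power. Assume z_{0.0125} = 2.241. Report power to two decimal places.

For two equal groups, power = Φ(d·√(n/2) − z_{α/2}).
d·√(n/2) = 0.52 × √(114/2) = 0.52 × 7.550 = 3.926.
z_β = 3.926 − 2.241 = 1.685.
Power = Φ(1.685) = 0.954.

power ≈ 0.95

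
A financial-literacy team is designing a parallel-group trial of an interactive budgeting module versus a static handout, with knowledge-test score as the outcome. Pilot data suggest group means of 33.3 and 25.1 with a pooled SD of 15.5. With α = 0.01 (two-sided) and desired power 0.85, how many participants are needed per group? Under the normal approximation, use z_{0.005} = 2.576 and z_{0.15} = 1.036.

Cohen's d = |M₁ − M₂| / SD_pooled = |33.3 − 25.1| / 15.5 = 8.2 / 15.5 = 0.529.
For two independent groups with equal n: n = 2·((z_{α/2} + z_β) / d)².
z_{α/2} + z_β = 2.576 + 1.036 = 3.612.
n = 2 × (3.612 / 0.529)² = 2 × 6.828² = 2 × 46.62 = 93.2.
Round up to the next whole participant.

n = 94 per group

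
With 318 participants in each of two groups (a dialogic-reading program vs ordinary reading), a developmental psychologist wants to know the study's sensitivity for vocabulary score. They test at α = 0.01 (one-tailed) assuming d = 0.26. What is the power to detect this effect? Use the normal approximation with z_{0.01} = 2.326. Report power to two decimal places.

power ≈ 0.83

For two equal groups, power = Φ(d·√(n/2) − z_{α}).
d·√(n/2) = 0.26 × √(318/2) = 0.26 × 12.610 = 3.278.
z_β = 3.278 − 2.326 = 0.952.
Power = Φ(0.952) = 0.830.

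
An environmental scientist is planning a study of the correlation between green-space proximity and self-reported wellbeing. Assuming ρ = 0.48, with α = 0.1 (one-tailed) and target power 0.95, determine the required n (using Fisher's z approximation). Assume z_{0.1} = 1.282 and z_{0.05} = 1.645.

Fisher's z: C = ½·ln((1+r)/(1−r)) = ½·ln(2.8462) = 0.5230.
n = ((z_{α} + z_β)/C)² + 3.
(1.282 + 1.645) / 0.5230 = 2.927 / 0.5230 = 5.597.
n = 5.597² + 3 = 31.32 + 3 = 34.3.
Round up.

n = 35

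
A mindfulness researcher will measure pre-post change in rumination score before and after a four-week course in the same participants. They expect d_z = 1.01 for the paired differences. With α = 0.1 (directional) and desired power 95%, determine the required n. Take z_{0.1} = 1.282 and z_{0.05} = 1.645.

For a paired (one-sample on differences) test: n = ((z_{α} + z_β) / d)².
z_{α} + z_β = 1.282 + 1.645 = 2.927.
n = (2.927 / 1.01)² = 2.898² = 8.40.
Round up.

n = 9 pairs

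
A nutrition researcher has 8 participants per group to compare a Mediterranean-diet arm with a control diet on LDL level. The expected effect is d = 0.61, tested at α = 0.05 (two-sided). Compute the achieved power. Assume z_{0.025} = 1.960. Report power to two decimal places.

For two equal groups, power = Φ(d·√(n/2) − z_{α/2}).
d·√(n/2) = 0.61 × √(8/2) = 0.61 × 2.000 = 1.220.
z_β = 1.220 − 1.960 = -0.740.
Power = Φ(-0.740) = 0.230.

power ≈ 0.23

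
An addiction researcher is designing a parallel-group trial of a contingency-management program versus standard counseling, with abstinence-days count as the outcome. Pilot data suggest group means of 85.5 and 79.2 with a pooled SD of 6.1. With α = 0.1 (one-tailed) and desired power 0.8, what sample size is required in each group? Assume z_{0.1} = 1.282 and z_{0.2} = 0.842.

Cohen's d = |M₁ − M₂| / SD_pooled = |85.5 − 79.2| / 6.1 = 6.3 / 6.1 = 1.033.
For two independent groups with equal n: n = 2·((z_{α} + z_β) / d)².
z_{α} + z_β = 1.282 + 0.842 = 2.124.
n = 2 × (2.124 / 1.033)² = 2 × 2.056² = 2 × 4.23 = 8.5.
Round up to the next whole participant.

n = 9 per group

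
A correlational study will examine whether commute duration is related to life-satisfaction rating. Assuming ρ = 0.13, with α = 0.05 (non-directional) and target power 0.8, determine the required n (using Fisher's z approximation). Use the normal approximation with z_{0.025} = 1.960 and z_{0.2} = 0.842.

n = 463

Fisher's z: C = ½·ln((1+r)/(1−r)) = ½·ln(1.2989) = 0.1307.
n = ((z_{α/2} + z_β)/C)² + 3.
(1.960 + 0.842) / 0.1307 = 2.802 / 0.1307 = 21.438.
n = 21.438² + 3 = 459.61 + 3 = 462.6.
Round up.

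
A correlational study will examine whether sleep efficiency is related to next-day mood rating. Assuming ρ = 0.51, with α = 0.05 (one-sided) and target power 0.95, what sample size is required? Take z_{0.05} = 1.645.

Fisher's z: C = ½·ln((1+r)/(1−r)) = ½·ln(3.0816) = 0.5627.
n = ((z_{α} + z_β)/C)² + 3.
(1.645 + 1.645) / 0.5627 = 3.290 / 0.5627 = 5.847.
n = 5.847² + 3 = 34.19 + 3 = 37.2.
Round up.

n = 38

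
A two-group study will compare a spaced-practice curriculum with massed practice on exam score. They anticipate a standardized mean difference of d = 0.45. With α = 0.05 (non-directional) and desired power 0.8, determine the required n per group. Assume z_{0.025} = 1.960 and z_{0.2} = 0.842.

For two independent groups with equal n: n = 2·((z_{α/2} + z_β) / d)².
z_{α/2} + z_β = 1.960 + 0.842 = 2.802.
n = 2 × (2.802 / 0.45)² = 2 × 6.227² = 2 × 38.77 = 77.5.
Round up to the next whole participant.

n = 78 per group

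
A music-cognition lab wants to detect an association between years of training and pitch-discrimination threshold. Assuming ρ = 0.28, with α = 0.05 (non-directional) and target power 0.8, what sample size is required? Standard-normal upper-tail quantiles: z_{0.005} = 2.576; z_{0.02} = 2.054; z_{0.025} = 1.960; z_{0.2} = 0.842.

Fisher's z: C = ½·ln((1+r)/(1−r)) = ½·ln(1.7778) = 0.2877.
n = ((z_{α/2} + z_β)/C)² + 3.
(1.960 + 0.842) / 0.2877 = 2.802 / 0.2877 = 9.739.
n = 9.739² + 3 = 94.85 + 3 = 97.9.
Round up.

n = 98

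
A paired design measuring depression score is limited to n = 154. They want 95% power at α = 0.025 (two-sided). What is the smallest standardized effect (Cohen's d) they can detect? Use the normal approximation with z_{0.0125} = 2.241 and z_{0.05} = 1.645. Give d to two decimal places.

d_min ≈ 0.31

For a single sample (or paired design) of n = 154: d_min = (z_{α/2} + z_β)/√n.
z-sum = 2.241 + 1.645 = 3.886.
d_min = 3.886 / √154 = 3.886 / 12.410 = 0.313.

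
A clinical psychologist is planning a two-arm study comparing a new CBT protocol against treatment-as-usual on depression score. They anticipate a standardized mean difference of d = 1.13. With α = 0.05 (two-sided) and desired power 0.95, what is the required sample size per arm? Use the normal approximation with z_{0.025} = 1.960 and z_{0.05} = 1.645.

n = 21 per group

For two independent groups with equal n: n = 2·((z_{α/2} + z_β) / d)².
z_{α/2} + z_β = 1.960 + 1.645 = 3.605.
n = 2 × (3.605 / 1.13)² = 2 × 3.190² = 2 × 10.18 = 20.4.
Round up to the next whole participant.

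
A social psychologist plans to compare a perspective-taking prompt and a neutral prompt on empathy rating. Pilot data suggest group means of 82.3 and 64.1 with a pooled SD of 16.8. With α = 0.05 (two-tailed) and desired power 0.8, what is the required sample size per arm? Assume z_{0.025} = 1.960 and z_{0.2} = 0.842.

Cohen's d = |M₁ − M₂| / SD_pooled = |82.3 − 64.1| / 16.8 = 18.2 / 16.8 = 1.083.
For two independent groups with equal n: n = 2·((z_{α/2} + z_β) / d)².
z_{α/2} + z_β = 1.960 + 0.842 = 2.802.
n = 2 × (2.802 / 1.083)² = 2 × 2.587² = 2 × 6.69 = 13.4.
Round up to the next whole participant.

n = 14 per group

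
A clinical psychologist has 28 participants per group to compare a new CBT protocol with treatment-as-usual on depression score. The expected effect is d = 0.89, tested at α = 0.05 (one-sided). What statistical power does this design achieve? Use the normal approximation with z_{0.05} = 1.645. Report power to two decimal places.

For two equal groups, power = Φ(d·√(n/2) − z_{α}).
d·√(n/2) = 0.89 × √(28/2) = 0.89 × 3.742 = 3.330.
z_β = 3.330 − 1.645 = 1.685.
Power = Φ(1.685) = 0.954.

power ≈ 0.95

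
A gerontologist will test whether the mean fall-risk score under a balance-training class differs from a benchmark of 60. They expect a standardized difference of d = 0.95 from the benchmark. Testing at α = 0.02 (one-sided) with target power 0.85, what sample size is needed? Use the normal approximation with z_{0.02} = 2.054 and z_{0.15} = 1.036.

For a one-sample test: n = ((z_{α} + z_β) / d)².
z_{α} + z_β = 2.054 + 1.036 = 3.090.
n = (3.090 / 0.95)² = 3.253² = 10.58.
Round up.

n = 11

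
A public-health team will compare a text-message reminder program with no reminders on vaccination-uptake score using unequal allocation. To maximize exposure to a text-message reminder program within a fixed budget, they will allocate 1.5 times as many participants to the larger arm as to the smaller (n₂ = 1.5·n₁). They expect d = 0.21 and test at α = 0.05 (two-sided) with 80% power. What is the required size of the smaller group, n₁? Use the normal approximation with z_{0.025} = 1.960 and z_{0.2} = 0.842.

n₁ = 297

With allocation ratio k = n₂/n₁ = 1.5, Var(x̄₁−x̄₂) = σ²(1/n₁ + 1/(k·n₁)) = σ²·(k+1)/(k·n₁).
So n₁ = (1 + 1/k)·((z_{α/2} + z_β)/d)² = 1.667 × (2.802/0.21)².
n₁ = 1.667 × 178.03 = 296.7.
Round up: n₁ = 297, giving n₂ = ⌈1.5 × 297⌉ = ⌈445.5⌉ = 446.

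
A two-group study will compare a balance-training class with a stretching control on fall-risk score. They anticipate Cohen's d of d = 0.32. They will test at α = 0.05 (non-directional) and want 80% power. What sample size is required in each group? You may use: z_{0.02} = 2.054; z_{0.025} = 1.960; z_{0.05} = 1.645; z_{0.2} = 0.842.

For two independent groups with equal n: n = 2·((z_{α/2} + z_β) / d)².
z_{α/2} + z_β = 1.960 + 0.842 = 2.802.
n = 2 × (2.802 / 0.32)² = 2 × 8.756² = 2 × 76.67 = 153.3.
Round up to the next whole participant.

n = 154 per group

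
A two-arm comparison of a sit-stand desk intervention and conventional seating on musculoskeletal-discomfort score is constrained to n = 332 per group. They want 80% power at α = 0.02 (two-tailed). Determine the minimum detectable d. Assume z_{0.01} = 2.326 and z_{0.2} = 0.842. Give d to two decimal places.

d_min ≈ 0.25

For two independent groups of n = 332 each: d_min = (z_{α/2} + z_β)·√(2/n).
z-sum = 2.326 + 0.842 = 3.168.
d_min = 3.168 × √(2/332) = 3.168 × 0.0776 = 0.246.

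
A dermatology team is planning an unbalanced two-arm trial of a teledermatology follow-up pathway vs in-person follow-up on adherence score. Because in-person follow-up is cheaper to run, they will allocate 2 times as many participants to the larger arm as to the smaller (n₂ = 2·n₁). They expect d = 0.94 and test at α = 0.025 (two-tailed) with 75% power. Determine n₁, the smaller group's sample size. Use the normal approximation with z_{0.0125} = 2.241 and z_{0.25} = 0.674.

With allocation ratio k = n₂/n₁ = 2, Var(x̄₁−x̄₂) = σ²(1/n₁ + 1/(k·n₁)) = σ²·(k+1)/(k·n₁).
So n₁ = (1 + 1/k)·((z_{α/2} + z_β)/d)² = 1.500 × (2.915/0.94)².
n₁ = 1.500 × 9.62 = 14.4.
Round up: n₁ = 15, giving n₂ = 2 × 15 = 30.

n₁ = 15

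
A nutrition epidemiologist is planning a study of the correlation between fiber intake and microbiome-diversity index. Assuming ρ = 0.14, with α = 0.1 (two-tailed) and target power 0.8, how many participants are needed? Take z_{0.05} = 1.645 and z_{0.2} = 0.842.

Fisher's z: C = ½·ln((1+r)/(1−r)) = ½·ln(1.3256) = 0.1409.
n = ((z_{α/2} + z_β)/C)² + 3.
(1.645 + 0.842) / 0.1409 = 2.487 / 0.1409 = 17.651.
n = 17.651² + 3 = 311.55 + 3 = 314.6.
Round up.

n = 315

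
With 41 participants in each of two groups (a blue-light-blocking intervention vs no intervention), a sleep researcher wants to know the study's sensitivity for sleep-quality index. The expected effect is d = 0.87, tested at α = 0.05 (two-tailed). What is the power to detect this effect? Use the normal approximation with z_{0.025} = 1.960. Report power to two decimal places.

power ≈ 0.98

For two equal groups, power = Φ(d·√(n/2) − z_{α/2}).
d·√(n/2) = 0.87 × √(41/2) = 0.87 × 4.528 = 3.939.
z_β = 3.939 − 1.960 = 1.979.
Power = Φ(1.979) = 0.976.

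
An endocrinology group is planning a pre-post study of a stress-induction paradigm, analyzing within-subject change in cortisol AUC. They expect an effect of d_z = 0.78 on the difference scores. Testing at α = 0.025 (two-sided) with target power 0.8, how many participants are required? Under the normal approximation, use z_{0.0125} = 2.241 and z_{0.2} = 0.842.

For a paired (one-sample on differences) test: n = ((z_{α/2} + z_β) / d)².
z_{α/2} + z_β = 2.241 + 0.842 = 3.083.
n = (3.083 / 0.78)² = 3.953² = 15.62.
Round up.

n = 16 pairs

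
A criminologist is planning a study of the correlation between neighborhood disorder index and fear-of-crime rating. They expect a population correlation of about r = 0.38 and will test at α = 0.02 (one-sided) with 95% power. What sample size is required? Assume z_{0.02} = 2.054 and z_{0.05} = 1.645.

n = 89

Fisher's z: C = ½·ln((1+r)/(1−r)) = ½·ln(2.2258) = 0.4001.
n = ((z_{α} + z_β)/C)² + 3.
(2.054 + 1.645) / 0.4001 = 3.699 / 0.4001 = 9.245.
n = 9.245² + 3 = 85.47 + 3 = 88.5.
Round up.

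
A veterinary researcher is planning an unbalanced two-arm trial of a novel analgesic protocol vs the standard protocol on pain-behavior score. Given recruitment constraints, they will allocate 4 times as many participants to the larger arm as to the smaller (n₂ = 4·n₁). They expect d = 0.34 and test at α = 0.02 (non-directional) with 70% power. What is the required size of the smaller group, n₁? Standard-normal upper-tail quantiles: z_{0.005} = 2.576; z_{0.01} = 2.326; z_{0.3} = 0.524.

n₁ = 88

With allocation ratio k = n₂/n₁ = 4, Var(x̄₁−x̄₂) = σ²(1/n₁ + 1/(k·n₁)) = σ²·(k+1)/(k·n₁).
So n₁ = (1 + 1/k)·((z_{α/2} + z_β)/d)² = 1.250 × (2.850/0.34)².
n₁ = 1.250 × 70.26 = 87.8.
Round up: n₁ = 88, giving n₂ = 4 × 88 = 352.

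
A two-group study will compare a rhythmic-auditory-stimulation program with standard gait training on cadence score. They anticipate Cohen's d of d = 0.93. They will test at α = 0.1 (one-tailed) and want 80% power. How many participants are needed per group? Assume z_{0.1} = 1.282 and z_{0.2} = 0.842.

n = 11 per group

For two independent groups with equal n: n = 2·((z_{α} + z_β) / d)².
z_{α} + z_β = 1.282 + 0.842 = 2.124.
n = 2 × (2.124 / 0.93)² = 2 × 2.284² = 2 × 5.22 = 10.4.
Round up to the next whole participant.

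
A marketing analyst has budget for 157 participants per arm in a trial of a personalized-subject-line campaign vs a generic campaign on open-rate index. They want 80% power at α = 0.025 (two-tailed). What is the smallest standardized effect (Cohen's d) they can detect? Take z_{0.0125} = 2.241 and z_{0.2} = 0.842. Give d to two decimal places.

For two independent groups of n = 157 each: d_min = (z_{α/2} + z_β)·√(2/n).
z-sum = 2.241 + 0.842 = 3.083.
d_min = 3.083 × √(2/157) = 3.083 × 0.1129 = 0.348.

d_min ≈ 0.35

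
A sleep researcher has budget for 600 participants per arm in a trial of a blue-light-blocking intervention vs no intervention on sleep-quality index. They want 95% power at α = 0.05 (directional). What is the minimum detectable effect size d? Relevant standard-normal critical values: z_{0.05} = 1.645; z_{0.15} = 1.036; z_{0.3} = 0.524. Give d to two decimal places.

d_min ≈ 0.19

For two independent groups of n = 600 each: d_min = (z_{α} + z_β)·√(2/n).
z-sum = 1.645 + 1.645 = 3.290.
d_min = 3.290 × √(2/600) = 3.290 × 0.0577 = 0.190.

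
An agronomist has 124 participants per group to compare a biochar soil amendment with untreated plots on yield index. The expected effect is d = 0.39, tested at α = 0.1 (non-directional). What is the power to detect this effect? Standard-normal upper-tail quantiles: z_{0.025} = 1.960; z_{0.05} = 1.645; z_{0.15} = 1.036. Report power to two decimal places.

power ≈ 0.92

For two equal groups, power = Φ(d·√(n/2) − z_{α/2}).
d·√(n/2) = 0.39 × √(124/2) = 0.39 × 7.874 = 3.071.
z_β = 3.071 − 1.645 = 1.426.
Power = Φ(1.426) = 0.923.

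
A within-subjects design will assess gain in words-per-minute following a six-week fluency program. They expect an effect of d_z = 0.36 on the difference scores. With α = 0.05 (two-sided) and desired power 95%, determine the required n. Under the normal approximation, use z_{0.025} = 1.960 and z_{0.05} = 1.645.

n = 101 pairs

For a paired (one-sample on differences) test: n = ((z_{α/2} + z_β) / d)².
z_{α/2} + z_β = 1.960 + 1.645 = 3.605.
n = (3.605 / 0.36)² = 10.014² = 100.28.
Round up.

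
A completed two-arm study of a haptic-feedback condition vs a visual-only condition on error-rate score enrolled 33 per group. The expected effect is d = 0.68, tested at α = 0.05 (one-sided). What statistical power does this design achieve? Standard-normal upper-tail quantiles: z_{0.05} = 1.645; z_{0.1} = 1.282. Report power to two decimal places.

power ≈ 0.87

For two equal groups, power = Φ(d·√(n/2) − z_{α}).
d·√(n/2) = 0.68 × √(33/2) = 0.68 × 4.062 = 2.762.
z_β = 2.762 − 1.645 = 1.117.
Power = Φ(1.117) = 0.868.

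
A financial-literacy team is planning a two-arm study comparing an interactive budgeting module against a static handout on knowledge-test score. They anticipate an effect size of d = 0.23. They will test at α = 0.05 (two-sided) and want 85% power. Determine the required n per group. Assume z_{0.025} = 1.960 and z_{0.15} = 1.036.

For two independent groups with equal n: n = 2·((z_{α/2} + z_β) / d)².
z_{α/2} + z_β = 1.960 + 1.036 = 2.996.
n = 2 × (2.996 / 0.23)² = 2 × 13.026² = 2 × 169.68 = 339.4.
Round up to the next whole participant.

n = 340 per group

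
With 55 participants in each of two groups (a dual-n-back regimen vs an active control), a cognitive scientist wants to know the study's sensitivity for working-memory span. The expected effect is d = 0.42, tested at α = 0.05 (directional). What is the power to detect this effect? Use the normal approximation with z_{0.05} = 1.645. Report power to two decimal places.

power ≈ 0.71

For two equal groups, power = Φ(d·√(n/2) − z_{α}).
d·√(n/2) = 0.42 × √(55/2) = 0.42 × 5.244 = 2.202.
z_β = 2.202 − 1.645 = 0.557.
Power = Φ(0.557) = 0.711.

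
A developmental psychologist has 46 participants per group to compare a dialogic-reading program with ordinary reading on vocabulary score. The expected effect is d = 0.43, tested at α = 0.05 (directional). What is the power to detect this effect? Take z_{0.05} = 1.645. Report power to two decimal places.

power ≈ 0.66

For two equal groups, power = Φ(d·√(n/2) − z_{α}).
d·√(n/2) = 0.43 × √(46/2) = 0.43 × 4.796 = 2.062.
z_β = 2.062 − 1.645 = 0.417.
Power = Φ(0.417) = 0.662.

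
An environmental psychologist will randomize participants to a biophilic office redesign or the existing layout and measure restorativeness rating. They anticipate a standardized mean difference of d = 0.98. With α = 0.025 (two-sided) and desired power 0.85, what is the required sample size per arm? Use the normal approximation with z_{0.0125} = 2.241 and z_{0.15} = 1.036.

n = 23 per group

For two independent groups with equal n: n = 2·((z_{α/2} + z_β) / d)².
z_{α/2} + z_β = 2.241 + 1.036 = 3.277.
n = 2 × (3.277 / 0.98)² = 2 × 3.344² = 2 × 11.18 = 22.4.
Round up to the next whole participant.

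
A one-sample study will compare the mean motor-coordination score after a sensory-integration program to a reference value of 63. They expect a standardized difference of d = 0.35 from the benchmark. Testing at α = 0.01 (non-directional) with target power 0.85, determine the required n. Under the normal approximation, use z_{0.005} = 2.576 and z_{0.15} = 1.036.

n = 107

For a one-sample test: n = ((z_{α/2} + z_β) / d)².
z_{α/2} + z_β = 2.576 + 1.036 = 3.612.
n = (3.612 / 0.35)² = 10.320² = 106.50.
Round up.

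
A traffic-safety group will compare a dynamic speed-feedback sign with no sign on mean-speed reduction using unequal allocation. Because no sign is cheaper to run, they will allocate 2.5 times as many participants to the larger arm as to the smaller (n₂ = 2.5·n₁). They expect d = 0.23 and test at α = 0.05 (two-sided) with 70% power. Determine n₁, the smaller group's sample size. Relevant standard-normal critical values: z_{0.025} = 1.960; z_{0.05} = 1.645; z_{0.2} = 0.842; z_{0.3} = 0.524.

With allocation ratio k = n₂/n₁ = 2.5, Var(x̄₁−x̄₂) = σ²(1/n₁ + 1/(k·n₁)) = σ²·(k+1)/(k·n₁).
So n₁ = (1 + 1/k)·((z_{α/2} + z_β)/d)² = 1.400 × (2.484/0.23)².
n₁ = 1.400 × 116.64 = 163.3.
Round up: n₁ = 164, giving n₂ = 2.5 × 164 = 410.

n₁ = 164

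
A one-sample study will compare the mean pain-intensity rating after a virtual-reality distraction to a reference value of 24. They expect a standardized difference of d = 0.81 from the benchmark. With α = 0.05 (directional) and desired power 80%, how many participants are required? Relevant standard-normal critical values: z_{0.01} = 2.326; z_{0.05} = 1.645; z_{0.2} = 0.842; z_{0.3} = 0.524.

n = 10

For a one-sample test: n = ((z_{α} + z_β) / d)².
z_{α} + z_β = 1.645 + 0.842 = 2.487.
n = (2.487 / 0.81)² = 3.070² = 9.43.
Round up.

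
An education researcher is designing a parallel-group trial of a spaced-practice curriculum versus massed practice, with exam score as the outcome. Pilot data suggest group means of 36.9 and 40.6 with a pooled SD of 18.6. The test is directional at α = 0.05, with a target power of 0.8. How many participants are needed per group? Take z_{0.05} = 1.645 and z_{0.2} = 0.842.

Cohen's d = |M₁ − M₂| / SD_pooled = |36.9 − 40.6| / 18.6 = 3.7 / 18.6 = 0.199.
For two independent groups with equal n: n = 2·((z_{α} + z_β) / d)².
z_{α} + z_β = 1.645 + 0.842 = 2.487.
n = 2 × (2.487 / 0.199)² = 2 × 12.497² = 2 × 156.19 = 312.4.
Round up to the next whole participant.

n = 313 per group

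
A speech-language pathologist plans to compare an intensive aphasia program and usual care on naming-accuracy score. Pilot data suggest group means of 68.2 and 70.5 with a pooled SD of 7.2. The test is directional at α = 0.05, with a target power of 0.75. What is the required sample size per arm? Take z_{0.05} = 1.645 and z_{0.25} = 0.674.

n = 106 per group

Cohen's d = |M₁ − M₂| / SD_pooled = |68.2 − 70.5| / 7.2 = 2.3 / 7.2 = 0.319.
For two independent groups with equal n: n = 2·((z_{α} + z_β) / d)².
z_{α} + z_β = 1.645 + 0.674 = 2.319.
n = 2 × (2.319 / 0.319)² = 2 × 7.270² = 2 × 52.85 = 105.7.
Round up to the next whole participant.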